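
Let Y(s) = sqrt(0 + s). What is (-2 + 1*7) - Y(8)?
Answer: 5 - 2*sqrt(2) ≈ 2.1716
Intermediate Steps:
Y(s) = sqrt(s)
(-2 + 1*7) - Y(8) = (-2 + 1*7) - sqrt(8) = (-2 + 7) - 2*sqrt(2) = 5 - 2*sqrt(2)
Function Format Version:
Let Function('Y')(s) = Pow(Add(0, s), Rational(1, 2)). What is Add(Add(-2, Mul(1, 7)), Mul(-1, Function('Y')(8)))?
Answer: Add(5, Mul(-2, Pow(2, Rational(1, 2)))) ≈ 2.1716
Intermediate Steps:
Function('Y')(s) = Pow(s, Rational(1, 2))
Add(Add(-2, Mul(1, 7)), Mul(-1, Function('Y')(8))) = Add(Add(-2, Mul(1, 7)), Mul(-1, Pow(8, Rational(1, 2)))) = Add(Add(-2, 7), Mul(-1, Mul(2, Pow(2, Rational(1, 2))))) = Add(5, Mul(-2, Pow(2, Rational(1, 2))))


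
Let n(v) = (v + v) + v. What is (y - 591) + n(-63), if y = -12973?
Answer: -13753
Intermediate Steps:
n(v) = 3*v (n(v) = 2*v + v = 3*v)
(y - 591) + n(-63) = (-12973 - 591) + 3*(-63) = -13564 - 189 = -13753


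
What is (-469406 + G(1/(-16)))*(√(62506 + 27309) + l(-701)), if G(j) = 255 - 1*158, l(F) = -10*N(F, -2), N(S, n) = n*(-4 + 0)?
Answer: 37544720 - 469309*√89815 ≈ -1.0310e+8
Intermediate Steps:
N(S, n) = -4*n (N(S, n) = n*(-4) = -4*n)
l(F) = -80 (l(F) = -(-40)*(-2) = -10*8 = -80)
G(j) = 97 (G(j) = 255 - 158 = 97)
(-469406 + G(1/(-16)))*(√(62506 + 27309) + l(-701)) = (-469406 + 97)*(√(62506 + 27309) - 80) = -469309*(√89815 - 80) = -469309*(-80 + √89815) = 37544720 - 469309*√89815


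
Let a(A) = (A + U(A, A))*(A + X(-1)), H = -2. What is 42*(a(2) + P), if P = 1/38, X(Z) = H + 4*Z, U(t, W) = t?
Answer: -12747/19 ≈ -670.89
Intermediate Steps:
X(Z) = -2 + 4*Z
a(A) = 2*A*(-6 + A) (a(A) = (A + A)*(A + (-2 + 4*(-1))) = (2*A)*(A + (-2 - 4)) = (2*A)*(A - 6) = (2*A)*(-6 + A) = 2*A*(-6 + A))
P = 1/38 ≈ 0.026316
42*(a(2) + P) = 42*(2*2*(-6 + 2) + 1/38) = 42*(2*2*(-4) + 1/38) = 42*(-16 + 1/38) = 42*(-607/38) = -12747/19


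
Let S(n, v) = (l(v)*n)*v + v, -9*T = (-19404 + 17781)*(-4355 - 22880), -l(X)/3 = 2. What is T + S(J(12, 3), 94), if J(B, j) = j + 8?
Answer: -14752465/3 ≈ -4.9175e+6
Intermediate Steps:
l(X) = -6 (l(X) = -3*2 = -6)
J(B, j) = 8 + j
T = -14734135/3 (T = -(-19404 + 17781)*(-4355 - 22880)/9 = -(-541)*(-27235)/3 = -⅑*44202405 = -14734135/3 ≈ -4.9114e+6)
S(n, v) = v - 6*n*v (S(n, v) = (-6*n)*v + v = -6*n*v + v = v - 6*n*v)
T + S(J(12, 3), 94) = -14734135/3 + 94*(1 - 6*(8 + 3)) = -14734135/3 + 94*(1 - 6*11) = -14734135/3 + 94*(1 - 66) = -14734135/3 + 94*(-65) = -14734135/3 - 6110 = -14752465/3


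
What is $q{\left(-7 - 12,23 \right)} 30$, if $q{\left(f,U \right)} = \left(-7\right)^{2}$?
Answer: $1470$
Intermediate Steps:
$q{\left(f,U \right)} = 49$
$q{\left(-7 - 12,23 \right)} 30 = 49 \cdot 30 = 1470$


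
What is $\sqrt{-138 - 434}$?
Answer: $2 i \sqrt{143} \approx 23.917 i$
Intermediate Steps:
$\sqrt{-138 - 434} = \sqrt{-572} = 2 i \sqrt{143}$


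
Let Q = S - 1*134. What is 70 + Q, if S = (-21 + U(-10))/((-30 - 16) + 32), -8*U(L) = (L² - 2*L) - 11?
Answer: -6891/112 ≈ -61.527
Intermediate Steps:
U(L) = 11/8 - L²/8 + L/4 (U(L) = -((L² - 2*L) - 11)/8 = -(-11 + L² - 2*L)/8 = 11/8 - L²/8 + L/4)
S = 277/112 (S = (-21 + (11/8 - ⅛*(-10)² + (¼)*(-10)))/((-30 - 16) + 32) = (-21 + (11/8 - ⅛*100 - 5/2))/(-46 + 32) = (-21 + (11/8 - 25/2 - 5/2))/(-14) = (-21 - 109/8)*(-1/14) = -277/8*(-1/14) = 277/112 ≈ 2.4732)
Q = -14731/112 (Q = 277/112 - 1*134 = 277/112 - 134 = -14731/112 ≈ -131.53)
70 + Q = 70 - 14731/112 = -6891/112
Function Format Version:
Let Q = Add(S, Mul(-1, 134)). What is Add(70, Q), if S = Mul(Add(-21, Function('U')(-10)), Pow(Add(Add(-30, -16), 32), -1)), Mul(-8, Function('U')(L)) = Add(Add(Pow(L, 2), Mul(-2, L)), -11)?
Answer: Rational(-6891, 112) ≈ -61.527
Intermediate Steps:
Function('U')(L) = Add(Rational(11, 8), Mul(Rational(-1, 8), Pow(L, 2)), Mul(Rational(1, 4), L)) (Function('U')(L) = Mul(Rational(-1, 8), Add(Add(Pow(L, 2), Mul(-2, L)), -11)) = Mul(Rational(-1, 8), Add(-11, Pow(L, 2), Mul(-2, L))) = Add(Rational(11, 8), Mul(Rational(-1, 8), Pow(L, 2)), Mul(Rational(1, 4), L)))
S = Rational(277, 112) (S = Mul(Add(-21, Add(Rational(11, 8), Mul(Rational(-1, 8), Pow(-10, 2)), Mul(Rational(1, 4), -10))), Pow(Add(Add(-30, -16), 32), -1)) = Mul(Add(-21, Add(Rational(11, 8), Mul(Rational(-1, 8), 100), Rational(-5, 2))), Pow(Add(-46, 32), -1)) = Mul(Add(-21, Add(Rational(11, 8), Rational(-25, 2), Rational(-5, 2))), Pow(-14, -1)) = Mul(Add(-21, Rational(-109, 8)), Rational(-1, 14)) = Mul(Rational(-277, 8), Rational(-1, 14)) = Rational(277, 112) ≈ 2.4732)
Q = Rational(-14731, 112) (Q = Add(Rational(277, 112), Mul(-1, 134)) = Add(Rational(277, 112), -134) = Rational(-14731, 112) ≈ -131.53)
Add(70, Q) = Add(70, Rational(-14731, 112)) = Rational(-6891, 112)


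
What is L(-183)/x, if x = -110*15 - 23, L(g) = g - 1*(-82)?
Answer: 101/1673 ≈ 0.060371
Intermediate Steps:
L(g) = 82 + g (L(g) = g + 82 = 82 + g)
x = -1673 (x = -1650 - 23 = -1673)
L(-183)/x = (82 - 183)/(-1673) = -101*(-1/1673) = 101/1673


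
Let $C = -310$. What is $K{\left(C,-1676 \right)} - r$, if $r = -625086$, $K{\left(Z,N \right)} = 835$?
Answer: $625921$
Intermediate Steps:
$K{\left(C,-1676 \right)} - r = 835 - -625086 = 835 + 625086 = 625921$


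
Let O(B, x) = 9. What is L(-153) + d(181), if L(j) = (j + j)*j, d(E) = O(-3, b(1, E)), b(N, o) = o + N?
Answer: 46827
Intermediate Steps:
b(N, o) = N + o
d(E) = 9
L(j) = 2*j**2 (L(j) = (2*j)*j = 2*j**2)
L(-153) + d(181) = 2*(-153)**2 + 9 = 2*23409 + 9 = 46818 + 9 = 46827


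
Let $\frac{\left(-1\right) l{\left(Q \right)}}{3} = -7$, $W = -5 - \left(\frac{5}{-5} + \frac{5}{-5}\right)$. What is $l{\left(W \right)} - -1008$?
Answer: $1029$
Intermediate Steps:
$W = -3$ ($W = -5 - \left(5 \left(- \frac{1}{5}\right) + 5 \left(- \frac{1}{5}\right)\right) = -5 - \left(-1 - 1\right) = -5 - -2 = -5 + 2 = -3$)
$l{\left(Q \right)} = 21$ ($l{\left(Q \right)} = \left(-3\right) \left(-7\right) = 21$)
$l{\left(W \right)} - -1008 = 21 - -1008 = 21 + 1008 = 1029$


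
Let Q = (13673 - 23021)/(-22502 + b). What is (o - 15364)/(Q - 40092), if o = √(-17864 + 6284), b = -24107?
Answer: 7783703/20311290 - 46609*I*√2895/934319340 ≈ 0.38322 - 0.0026841*I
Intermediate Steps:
Q = 9348/46609 (Q = (13673 - 23021)/(-22502 - 24107) = -9348/(-46609) = -9348*(-1/46609) = 9348/46609 ≈ 0.20056)
o = 2*I*√2895 (o = √(-11580) = 2*I*√2895 ≈ 107.61*I)
(o - 15364)/(Q - 40092) = (2*I*√2895 - 15364)/(9348/46609 - 40092) = (-15364 + 2*I*√2895)/(-1868638680/46609) = (-15364 + 2*I*√2895)*(-46609/1868638680) = 7783703/20311290 - 46609*I*√2895/934319340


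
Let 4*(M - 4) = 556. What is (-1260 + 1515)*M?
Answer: 36465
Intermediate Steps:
M = 143 (M = 4 + (1/4)*556 = 4 + 139 = 143)
(-1260 + 1515)*M = (-1260 + 1515)*143 = 255*143 = 36465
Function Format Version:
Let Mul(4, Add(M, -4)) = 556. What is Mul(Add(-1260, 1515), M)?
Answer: 36465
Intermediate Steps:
M = 143 (M = Add(4, Mul(Rational(1, 4), 556)) = Add(4, 139) = 143)
Mul(Add(-1260, 1515), M) = Mul(Add(-1260, 1515), 143) = Mul(255, 143) = 36465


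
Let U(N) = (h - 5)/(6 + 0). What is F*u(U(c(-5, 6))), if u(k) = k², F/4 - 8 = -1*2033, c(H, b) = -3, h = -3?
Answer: -14400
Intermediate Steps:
U(N) = -4/3 (U(N) = (-3 - 5)/(6 + 0) = -8/6 = -8*⅙ = -4/3)
F = -8100 (F = 32 + 4*(-1*2033) = 32 + 4*(-2033) = 32 - 8132 = -8100)
F*u(U(c(-5, 6))) = -8100*(-4/3)² = -8100*16/9 = -14400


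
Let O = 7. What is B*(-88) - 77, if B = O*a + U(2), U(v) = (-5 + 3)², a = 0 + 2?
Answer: -1661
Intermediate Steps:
a = 2
U(v) = 4 (U(v) = (-2)² = 4)
B = 18 (B = 7*2 + 4 = 14 + 4 = 18)
B*(-88) - 77 = 18*(-88) - 77 = -1584 - 77 = -1661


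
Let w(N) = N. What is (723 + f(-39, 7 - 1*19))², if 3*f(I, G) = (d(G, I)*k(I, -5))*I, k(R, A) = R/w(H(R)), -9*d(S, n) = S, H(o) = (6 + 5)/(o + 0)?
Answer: 338964921/121 ≈ 2.8014e+6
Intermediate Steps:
H(o) = 11/o
d(S, n) = -S/9
k(R, A) = R²/11 (k(R, A) = R/((11/R)) = R*(R/11) = R²/11)
f(I, G) = -G*I³/297 (f(I, G) = (((-G/9)*(I²/11))*I)/3 = ((-G*I²/99)*I)/3 = (-G*I³/99)/3 = -G*I³/297)
(723 + f(-39, 7 - 1*19))² = (723 - 1/297*(7 - 1*19)*(-39)³)² = (723 - 1/297*(7 - 19)*(-59319))² = (723 - 1/297*(-12)*(-59319))² = (723 - 26364/11)² = (-18411/11)² = 338964921/121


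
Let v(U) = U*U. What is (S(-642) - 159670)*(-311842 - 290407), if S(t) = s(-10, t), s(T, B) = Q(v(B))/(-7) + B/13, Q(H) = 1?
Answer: 8753374238773/91 ≈ 9.6191e+10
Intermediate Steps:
v(U) = U²
s(T, B) = -⅐ + B/13 (s(T, B) = 1/(-7) + B/13 = 1*(-⅐) + B*(1/13) = -⅐ + B/13)
S(t) = -⅐ + t/13
(S(-642) - 159670)*(-311842 - 290407) = ((-⅐ + (1/13)*(-642)) - 159670)*(-311842 - 290407) = ((-⅐ - 642/13) - 159670)*(-602249) = (-4507/91 - 159670)*(-602249) = -14534477/91*(-602249) = 8753374238773/91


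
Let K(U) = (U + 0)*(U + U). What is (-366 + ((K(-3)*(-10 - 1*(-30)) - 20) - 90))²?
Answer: 13456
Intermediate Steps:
K(U) = 2*U² (K(U) = U*(2*U) = 2*U²)
(-366 + ((K(-3)*(-10 - 1*(-30)) - 20) - 90))² = (-366 + (((2*(-3)²)*(-10 - 1*(-30)) - 20) - 90))² = (-366 + (((2*9)*(-10 + 30) - 20) - 90))² = (-366 + ((18*20 - 20) - 90))² = (-366 + ((360 - 20) - 90))² = (-366 + (340 - 90))² = (-366 + 250)² = (-116)² = 13456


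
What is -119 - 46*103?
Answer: -4857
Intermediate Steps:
-119 - 46*103 = -119 - 4738 = -4857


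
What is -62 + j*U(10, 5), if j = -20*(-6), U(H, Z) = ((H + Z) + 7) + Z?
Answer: 3178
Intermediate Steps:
U(H, Z) = 7 + H + 2*Z (U(H, Z) = (7 + H + Z) + Z = 7 + H + 2*Z)
j = 120
-62 + j*U(10, 5) = -62 + 120*(7 + 10 + 2*5) = -62 + 120*(7 + 10 + 10) = -62 + 120*27 = -62 + 3240 = 3178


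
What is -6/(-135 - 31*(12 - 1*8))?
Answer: 6/259 ≈ 0.023166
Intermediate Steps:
-6/(-135 - 31*(12 - 1*8)) = -6/(-135 - 31*(12 - 8)) = -6/(-135 - 31*4) = -6/(-135 - 124) = -6/(-259) = -6*(-1/259) = 6/259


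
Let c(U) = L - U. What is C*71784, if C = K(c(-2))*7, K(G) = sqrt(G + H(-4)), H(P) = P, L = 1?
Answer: 502488*I ≈ 5.0249e+5*I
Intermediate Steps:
c(U) = 1 - U
K(G) = sqrt(-4 + G) (K(G) = sqrt(G - 4) = sqrt(-4 + G))
C = 7*I (C = sqrt(-4 + (1 - 1*(-2)))*7 = sqrt(-4 + (1 + 2))*7 = sqrt(-4 + 3)*7 = sqrt(-1)*7 = I*7 = 7*I ≈ 7.0*I)
C*71784 = (7*I)*71784 = 502488*I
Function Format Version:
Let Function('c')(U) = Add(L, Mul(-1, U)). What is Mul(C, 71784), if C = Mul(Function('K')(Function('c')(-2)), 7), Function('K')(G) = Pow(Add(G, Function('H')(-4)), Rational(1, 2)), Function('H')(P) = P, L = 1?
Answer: Mul(502488, I) ≈ Mul(5.0249e+5, I)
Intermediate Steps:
Function('c')(U) = Add(1, Mul(-1, U))
Function('K')(G) = Pow(Add(-4, G), Rational(1, 2)) (Function('K')(G) = Pow(Add(G, -4), Rational(1, 2)) = Pow(Add(-4, G), Rational(1, 2)))
C = Mul(7, I) (C = Mul(Pow(Add(-4, Add(1, Mul(-1, -2))), Rational(1, 2)), 7) = Mul(Pow(Add(-4, Add(1, 2)), Rational(1, 2)), 7) = Mul(Pow(Add(-4, 3), Rational(1, 2)), 7) = Mul(Pow(-1, Rational(1, 2)), 7) = Mul(I, 7) = Mul(7, I) ≈ Mul(7.0000, I))
Mul(C, 71784) = Mul(Mul(7, I), 71784) = Mul(502488, I)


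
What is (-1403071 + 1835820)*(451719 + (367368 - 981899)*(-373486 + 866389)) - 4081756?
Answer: -131081282698058482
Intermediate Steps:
(-1403071 + 1835820)*(451719 + (367368 - 981899)*(-373486 + 866389)) - 4081756 = 432749*(451719 - 614531*492903) - 4081756 = 432749*(451719 - 302904173493) - 4081756 = 432749*(-302903721774) - 4081756 = -131081282693976726 - 4081756 = -131081282698058482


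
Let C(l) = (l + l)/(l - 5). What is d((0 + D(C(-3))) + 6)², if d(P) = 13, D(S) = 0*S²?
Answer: 169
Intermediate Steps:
C(l) = 2*l/(-5 + l) (C(l) = (2*l)/(-5 + l) = 2*l/(-5 + l))
D(S) = 0
d((0 + D(C(-3))) + 6)² = 13² = 169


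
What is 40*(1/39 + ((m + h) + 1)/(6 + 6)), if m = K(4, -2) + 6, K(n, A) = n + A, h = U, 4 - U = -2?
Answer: 1990/39 ≈ 51.026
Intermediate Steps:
U = 6 (U = 4 - 1*(-2) = 4 + 2 = 6)
h = 6
K(n, A) = A + n
m = 8 (m = (-2 + 4) + 6 = 2 + 6 = 8)
40*(1/39 + ((m + h) + 1)/(6 + 6)) = 40*(1/39 + ((8 + 6) + 1)/(6 + 6)) = 40*(1/39 + (14 + 1)/12) = 40*(1/39 + 15*(1/12)) = 40*(1/39 + 5/4) = 40*(199/156) = 1990/39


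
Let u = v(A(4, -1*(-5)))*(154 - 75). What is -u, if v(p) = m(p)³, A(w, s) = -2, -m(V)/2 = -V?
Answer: 5056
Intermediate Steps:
m(V) = 2*V (m(V) = -(-2)*V = 2*V)
v(p) = 8*p³ (v(p) = (2*p)³ = 8*p³)
u = -5056 (u = (8*(-2)³)*(154 - 75) = (8*(-8))*79 = -64*79 = -5056)
-u = -1*(-5056) = 5056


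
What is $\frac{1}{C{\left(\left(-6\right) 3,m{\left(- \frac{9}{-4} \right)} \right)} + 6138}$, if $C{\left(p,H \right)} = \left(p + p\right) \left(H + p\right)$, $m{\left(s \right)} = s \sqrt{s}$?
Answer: $\frac{2}{13329} \approx 0.00015005$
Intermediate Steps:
$m{\left(s \right)} = s^{\frac{3}{2}}$
$C{\left(p,H \right)} = 2 p \left(H + p\right)$
$\frac{1}{C{\left(\left(-6\right) 3,m{\left(- \frac{9}{-4} \right)} \right)} + 6138} = \frac{1}{2 \left(\left(-6\right) 3\right) \left(\left(- \frac{9}{-4}\right)^{\frac{3}{2}} - 18\right) + 6138} = \frac{1}{2 \left(-18\right) \left(\left(\left(-9\right) \left(- \frac{1}{4}\right)\right)^{\frac{3}{2}} - 18\right) + 6138} = \frac{1}{2 \left(-18\right) \left(\left(\frac{9}{4}\right)^{\frac{3}{2}} - 18\right) + 6138} = \frac{1}{2 \left(-18\right) \left(\frac{27}{8} - 18\right) + 6138} = \frac{1}{2 \left(-18\right) \left(- \frac{117}{8}\right) + 6138} = \frac{1}{\frac{1053}{2} + 6138} = \frac{1}{\frac{13329}{2}} = \frac{2}{13329}$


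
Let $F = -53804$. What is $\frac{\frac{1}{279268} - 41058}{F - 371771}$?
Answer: $\frac{11466185543}{118849479100} \approx 0.096477$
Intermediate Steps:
$\frac{\frac{1}{279268} - 41058}{F - 371771} = \frac{\frac{1}{279268} - 41058}{-53804 - 371771} = \frac{\frac{1}{279268} - 41058}{-425575} = \left(- \frac{11466185543}{279268}\right) \left(- \frac{1}{425575}\right) = \frac{11466185543}{118849479100}$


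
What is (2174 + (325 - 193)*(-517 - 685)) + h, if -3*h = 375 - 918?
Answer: -156309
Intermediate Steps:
h = 181 (h = -(375 - 918)/3 = -1/3*(-543) = 181)
(2174 + (325 - 193)*(-517 - 685)) + h = (2174 + (325 - 193)*(-517 - 685)) + 181 = (2174 + 132*(-1202)) + 181 = (2174 - 158664) + 181 = -156490 + 181 = -156309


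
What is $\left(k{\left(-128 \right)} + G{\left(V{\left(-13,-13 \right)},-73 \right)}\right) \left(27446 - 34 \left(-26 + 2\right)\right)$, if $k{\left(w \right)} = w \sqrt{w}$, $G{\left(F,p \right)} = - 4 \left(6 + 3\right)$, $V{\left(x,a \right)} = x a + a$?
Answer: $-1017432 - 28940288 i \sqrt{2} \approx -1.0174 \cdot 10^{6} - 4.0928 \cdot 10^{7} i$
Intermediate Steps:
$V{\left(x,a \right)} = a + a x$ ($V{\left(x,a \right)} = a x + a = a + a x$)
$G{\left(F,p \right)} = -36$ ($G{\left(F,p \right)} = \left(-4\right) 9 = -36$)
$k{\left(w \right)} = w^{\frac{3}{2}}$
$\left(k{\left(-128 \right)} + G{\left(V{\left(-13,-13 \right)},-73 \right)}\right) \left(27446 - 34 \left(-26 + 2\right)\right) = \left(\left(-128\right)^{\frac{3}{2}} - 36\right) \left(27446 - 34 \left(-26 + 2\right)\right) = \left(- 1024 i \sqrt{2} - 36\right) \left(27446 - -816\right) = \left(-36 - 1024 i \sqrt{2}\right) \left(27446 + 816\right) = \left(-36 - 1024 i \sqrt{2}\right) 28262 = -1017432 - 28940288 i \sqrt{2}$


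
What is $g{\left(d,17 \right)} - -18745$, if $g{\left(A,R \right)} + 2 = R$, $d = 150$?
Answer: $18760$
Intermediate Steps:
$g{\left(A,R \right)} = -2 + R$
$g{\left(d,17 \right)} - -18745 = \left(-2 + 17\right) - -18745 = 15 + 18745 = 18760$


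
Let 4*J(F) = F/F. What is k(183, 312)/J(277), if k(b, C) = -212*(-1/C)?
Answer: 106/39 ≈ 2.7179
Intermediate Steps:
k(b, C) = 212/C (k(b, C) = -(-212)/C = 212/C)
J(F) = ¼ (J(F) = (F/F)/4 = (¼)*1 = ¼)
k(183, 312)/J(277) = (212/312)/(¼) = (212*(1/312))*4 = (53/78)*4 = 106/39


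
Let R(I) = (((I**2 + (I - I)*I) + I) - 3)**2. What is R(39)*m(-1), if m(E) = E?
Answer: -2424249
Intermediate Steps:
R(I) = (-3 + I + I**2)**2 (R(I) = (((I**2 + 0*I) + I) - 3)**2 = (((I**2 + 0) + I) - 3)**2 = ((I**2 + I) - 3)**2 = ((I + I**2) - 3)**2 = (-3 + I + I**2)**2)
R(39)*m(-1) = (-3 + 39 + 39**2)**2*(-1) = (-3 + 39 + 1521)**2*(-1) = 1557**2*(-1) = 2424249*(-1) = -2424249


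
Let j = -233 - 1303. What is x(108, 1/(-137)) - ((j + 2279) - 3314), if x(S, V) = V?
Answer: 352226/137 ≈ 2571.0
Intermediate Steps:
j = -1536
x(108, 1/(-137)) - ((j + 2279) - 3314) = 1/(-137) - ((-1536 + 2279) - 3314) = -1/137 - (743 - 3314) = -1/137 - 1*(-2571) = -1/137 + 2571 = 352226/137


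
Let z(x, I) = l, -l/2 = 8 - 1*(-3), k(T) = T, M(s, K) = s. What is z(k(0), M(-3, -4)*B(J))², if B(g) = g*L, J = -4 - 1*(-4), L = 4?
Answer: 484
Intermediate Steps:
J = 0 (J = -4 + 4 = 0)
B(g) = 4*g (B(g) = g*4 = 4*g)
l = -22 (l = -2*(8 - 1*(-3)) = -2*(8 + 3) = -2*11 = -22)
z(x, I) = -22
z(k(0), M(-3, -4)*B(J))² = (-22)² = 484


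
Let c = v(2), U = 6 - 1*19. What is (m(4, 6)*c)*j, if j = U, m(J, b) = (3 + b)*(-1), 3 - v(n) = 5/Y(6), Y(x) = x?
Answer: 507/2 ≈ 253.50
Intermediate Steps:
U = -13 (U = 6 - 19 = -13)
v(n) = 13/6 (v(n) = 3 - 5/6 = 13/6)
m(J, b) = -3 - b
j = -13
c = 13/6 ≈ 2.1667
(m(4, 6)*c)*j = ((-3 - 1*6)*(13/6))*(-13) = ((-3 - 6)*(13/6))*(-13) = -9*13/6*(-13) = -39/2*(-13) = 507/2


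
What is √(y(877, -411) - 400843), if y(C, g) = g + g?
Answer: I*√401665 ≈ 633.77*I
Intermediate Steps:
y(C, g) = 2*g
√(y(877, -411) - 400843) = √(2*(-411) - 400843) = √(-822 - 400843) = √(-401665) = I*√401665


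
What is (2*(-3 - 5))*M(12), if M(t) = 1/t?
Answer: -4/3 ≈ -1.3333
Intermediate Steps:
(2*(-3 - 5))*M(12) = (2*(-3 - 5))/12 = (2*(-8))*(1/12) = -16*1/12 = -4/3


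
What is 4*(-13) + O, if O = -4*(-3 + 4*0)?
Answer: -40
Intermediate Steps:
O = 12 (O = -4*(-3 + 0) = -4*(-3) = 12)
4*(-13) + O = 4*(-13) + 12 = -52 + 12 = -40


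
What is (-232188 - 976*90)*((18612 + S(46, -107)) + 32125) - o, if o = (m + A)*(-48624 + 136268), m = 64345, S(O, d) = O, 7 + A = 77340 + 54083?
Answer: -33409259008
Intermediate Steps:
A = 131416 (A = -7 + (77340 + 54083) = -7 + 131423 = 131416)
o = 17157277084 (o = (64345 + 131416)*(-48624 + 136268) = 195761*87644 = 17157277084)
(-232188 - 976*90)*((18612 + S(46, -107)) + 32125) - o = (-232188 - 976*90)*((18612 + 46) + 32125) - 1*17157277084 = (-232188 - 87840)*(18658 + 32125) - 17157277084 = -320028*50783 - 17157277084 = -16251981924 - 17157277084 = -33409259008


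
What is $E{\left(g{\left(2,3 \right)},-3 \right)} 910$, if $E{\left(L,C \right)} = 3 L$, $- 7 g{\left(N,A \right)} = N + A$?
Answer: $-1950$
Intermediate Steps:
$g{\left(N,A \right)} = - \frac{A}{7} - \frac{N}{7}$ ($g{\left(N,A \right)} = - \frac{N + A}{7} = - \frac{A + N}{7} = - \frac{A}{7} - \frac{N}{7}$)
$E{\left(g{\left(2,3 \right)},-3 \right)} 910 = 3 \left(\left(- \frac{1}{7}\right) 3 - \frac{2}{7}\right) 910 = 3 \left(- \frac{3}{7} - \frac{2}{7}\right) 910 = 3 \left(- \frac{5}{7}\right) 910 = \left(- \frac{15}{7}\right) 910 = -1950$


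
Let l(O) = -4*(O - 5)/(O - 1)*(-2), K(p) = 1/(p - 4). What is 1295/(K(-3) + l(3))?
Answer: -9065/57 ≈ -159.04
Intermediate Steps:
K(p) = 1/(-4 + p)
l(O) = 8*(-5 + O)/(-1 + O) (l(O) = -4*(-5 + O)/(-1 + O)*(-2) = 8*(-5 + O)/(-1 + O))
1295/(K(-3) + l(3)) = 1295/(1/(-4 - 3) + 8*(-5 + 3)/(-1 + 3)) = 1295/(1/(-7) + 8*(-2)/2) = 1295/(-⅐ + 8*(½)*(-2)) = 1295/(-⅐ - 8) = 1295/(-57/7) = 1295*(-7/57) = -9065/57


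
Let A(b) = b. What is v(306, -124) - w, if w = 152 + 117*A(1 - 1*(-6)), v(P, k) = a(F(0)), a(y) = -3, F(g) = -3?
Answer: -974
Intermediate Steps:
v(P, k) = -3
w = 971 (w = 152 + 117*(1 - 1*(-6)) = 152 + 117*(1 + 6) = 152 + 117*7 = 152 + 819 = 971)
v(306, -124) - w = -3 - 1*971 = -3 - 971 = -974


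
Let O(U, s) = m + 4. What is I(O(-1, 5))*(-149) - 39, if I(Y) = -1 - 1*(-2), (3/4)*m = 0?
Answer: -188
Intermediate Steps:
m = 0 (m = (4/3)*0 = 0)
O(U, s) = 4 (O(U, s) = 0 + 4 = 4)
I(Y) = 1 (I(Y) = -1 + 2 = 1)
I(O(-1, 5))*(-149) - 39 = 1*(-149) - 39 = -149 - 39 = -188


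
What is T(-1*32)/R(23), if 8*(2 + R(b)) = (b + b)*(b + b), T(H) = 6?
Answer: 4/175 ≈ 0.022857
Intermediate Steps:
R(b) = -2 + b²/2 (R(b) = -2 + ((b + b)*(b + b))/8 = -2 + ((2*b)*(2*b))/8 = -2 + (4*b²)/8 = -2 + b²/2)
T(-1*32)/R(23) = 6/(-2 + (½)*23²) = 6/(-2 + (½)*529) = 6/(-2 + 529/2) = 6/(525/2) = 6*(2/525) = 4/175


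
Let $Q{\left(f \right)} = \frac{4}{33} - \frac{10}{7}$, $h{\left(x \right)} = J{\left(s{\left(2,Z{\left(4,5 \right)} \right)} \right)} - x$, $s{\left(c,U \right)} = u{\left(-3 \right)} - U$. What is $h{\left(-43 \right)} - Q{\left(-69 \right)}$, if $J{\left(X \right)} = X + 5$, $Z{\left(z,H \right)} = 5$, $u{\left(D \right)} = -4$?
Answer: $\frac{9311}{231} \approx 40.307$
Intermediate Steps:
$s{\left(c,U \right)} = -4 - U$
$J{\left(X \right)} = 5 + X$
$h{\left(x \right)} = -4 - x$ ($h{\left(x \right)} = \left(5 - 9\right) - x = -4 - x$)
$Q{\left(f \right)} = - \frac{302}{231}$ ($Q{\left(f \right)} = 4 \cdot \frac{1}{33} - \frac{10}{7} = \frac{4}{33} - \frac{10}{7} = - \frac{302}{231}$)
$h{\left(-43 \right)} - Q{\left(-69 \right)} = \left(-4 - -43\right) - - \frac{302}{231} = \left(-4 + 43\right) + \frac{302}{231} = 39 + \frac{302}{231} = \frac{9311}{231}$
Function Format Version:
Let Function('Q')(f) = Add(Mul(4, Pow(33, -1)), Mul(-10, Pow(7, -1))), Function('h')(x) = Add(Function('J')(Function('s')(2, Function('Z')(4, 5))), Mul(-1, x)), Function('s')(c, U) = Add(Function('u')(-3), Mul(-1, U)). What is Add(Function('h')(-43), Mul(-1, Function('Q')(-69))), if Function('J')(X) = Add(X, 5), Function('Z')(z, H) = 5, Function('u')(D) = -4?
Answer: Rational(9311, 231) ≈ 40.307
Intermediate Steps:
Function('s')(c, U) = Add(-4, Mul(-1, U))
Function('J')(X) = Add(5, X)
Function('h')(x) = Add(-4, Mul(-1, x)) (Function('h')(x) = Add(Add(5, Add(-4, Mul(-1, 5))), Mul(-1, x)) = Add(Add(5, Add(-4, -5)), Mul(-1, x)) = Add(Add(5, -9), Mul(-1, x)) = Add(-4, Mul(-1, x)))
Function('Q')(f) = Rational(-302, 231) (Function('Q')(f) = Add(Mul(4, Rational(1, 33)), Mul(-10, Rational(1, 7))) = Add(Rational(4, 33), Rational(-10, 7)) = Rational(-302, 231))
Add(Function('h')(-43), Mul(-1, Function('Q')(-69))) = Add(Add(-4, Mul(-1, -43)), Mul(-1, Rational(-302, 231))) = Add(Add(-4, 43), Rational(302, 231)) = Add(39, Rational(302, 231)) = Rational(9311, 231)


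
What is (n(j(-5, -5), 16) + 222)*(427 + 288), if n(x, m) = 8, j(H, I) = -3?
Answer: 164450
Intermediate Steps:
(n(j(-5, -5), 16) + 222)*(427 + 288) = (8 + 222)*(427 + 288) = 230*715 = 164450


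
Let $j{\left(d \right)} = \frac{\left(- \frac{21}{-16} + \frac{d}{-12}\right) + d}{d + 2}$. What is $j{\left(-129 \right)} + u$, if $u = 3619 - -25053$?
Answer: $\frac{58263375}{2032} \approx 28673.0$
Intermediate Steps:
$u = 28672$ ($u = 3619 + 25053 = 28672$)
$j{\left(d \right)} = \frac{\frac{21}{16} + \frac{11 d}{12}}{2 + d}$ ($j{\left(d \right)} = \frac{\left(\left(-21\right) \left(- \frac{1}{16}\right) + d \left(- \frac{1}{12}\right)\right) + d}{2 + d} = \frac{\left(\frac{21}{16} - \frac{d}{12}\right) + d}{2 + d} = \frac{\frac{21}{16} + \frac{11 d}{12}}{2 + d}$)
$j{\left(-129 \right)} + u = \frac{63 + 44 \left(-129\right)}{48 \left(2 - 129\right)} + 28672 = \frac{63 - 5676}{48 \left(-127\right)} + 28672 = \frac{1}{48} \left(- \frac{1}{127}\right) \left(-5613\right) + 28672 = \frac{1871}{2032} + 28672 = \frac{58263375}{2032}$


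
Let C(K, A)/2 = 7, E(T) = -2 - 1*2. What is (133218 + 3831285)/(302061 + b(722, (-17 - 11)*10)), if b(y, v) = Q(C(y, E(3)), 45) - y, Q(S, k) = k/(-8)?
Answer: 31716024/2410667 ≈ 13.157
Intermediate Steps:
E(T) = -4 (E(T) = -2 - 2 = -4)
C(K, A) = 14 (C(K, A) = 2*7 = 14)
Q(S, k) = -k/8 (Q(S, k) = k*(-⅛) = -k/8)
b(y, v) = -45/8 - y (b(y, v) = -⅛*45 - y = -45/8 - y)
(133218 + 3831285)/(302061 + b(722, (-17 - 11)*10)) = (133218 + 3831285)/(302061 + (-45/8 - 1*722)) = 3964503/(302061 + (-45/8 - 722)) = 3964503/(302061 - 5821/8) = 3964503/(2410667/8) = 3964503*(8/2410667) = 31716024/2410667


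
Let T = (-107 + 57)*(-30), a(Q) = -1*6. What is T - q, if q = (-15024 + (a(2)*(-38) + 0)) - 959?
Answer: 17255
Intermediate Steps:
a(Q) = -6
T = 1500 (T = -50*(-30) = 1500)
q = -15755 (q = (-15024 + (-6*(-38) + 0)) - 959 = (-15024 + (228 + 0)) - 959 = (-15024 + 228) - 959 = -14796 - 959 = -15755)
T - q = 1500 - 1*(-15755) = 1500 + 15755 = 17255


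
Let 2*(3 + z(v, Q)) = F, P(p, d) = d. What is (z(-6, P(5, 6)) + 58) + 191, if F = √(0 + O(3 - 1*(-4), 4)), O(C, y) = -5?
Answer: 246 + I*√5/2 ≈ 246.0 + 1.118*I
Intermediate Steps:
F = I*√5 (F = √(0 - 5) = √(-5) = I*√5 ≈ 2.2361*I)
z(v, Q) = -3 + I*√5/2 (z(v, Q) = -3 + (I*√5)/2 = -3 + I*√5/2)
(z(-6, P(5, 6)) + 58) + 191 = ((-3 + I*√5/2) + 58) + 191 = (55 + I*√5/2) + 191 = 246 + I*√5/2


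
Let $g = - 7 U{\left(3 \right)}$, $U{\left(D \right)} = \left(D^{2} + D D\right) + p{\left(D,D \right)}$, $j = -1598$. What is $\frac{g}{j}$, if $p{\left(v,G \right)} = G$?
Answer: $\frac{147}{1598} \approx 0.09199$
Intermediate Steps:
$U{\left(D \right)} = D + 2 D^{2}$ ($U{\left(D \right)} = \left(D^{2} + D D\right) + D = \left(D^{2} + D^{2}\right) + D = 2 D^{2} + D = D + 2 D^{2}$)
$g = -147$ ($g = - 7 \cdot 3 \left(1 + 2 \cdot 3\right) = - 7 \cdot 3 \left(1 + 6\right) = - 7 \cdot 3 \cdot 7 = \left(-7\right) 21 = -147$)
$\frac{g}{j} = - \frac{147}{-1598} = \left(-147\right) \left(- \frac{1}{1598}\right) = \frac{147}{1598}$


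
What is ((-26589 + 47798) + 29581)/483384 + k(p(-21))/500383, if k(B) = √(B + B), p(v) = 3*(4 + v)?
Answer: 8465/80564 + I*√102/500383 ≈ 0.10507 + 2.0184e-5*I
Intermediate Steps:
p(v) = 12 + 3*v
k(B) = √2*√B (k(B) = √(2*B) = √2*√B)
((-26589 + 47798) + 29581)/483384 + k(p(-21))/500383 = ((-26589 + 47798) + 29581)/483384 + (√2*√(12 + 3*(-21)))/500383 = (21209 + 29581)*(1/483384) + (√2*√(12 - 63))*(1/500383) = 50790*(1/483384) + (√2*√(-51))*(1/500383) = 8465/80564 + (√2*(I*√51))*(1/500383) = 8465/80564 + (I*√102)*(1/500383) = 8465/80564 + I*√102/500383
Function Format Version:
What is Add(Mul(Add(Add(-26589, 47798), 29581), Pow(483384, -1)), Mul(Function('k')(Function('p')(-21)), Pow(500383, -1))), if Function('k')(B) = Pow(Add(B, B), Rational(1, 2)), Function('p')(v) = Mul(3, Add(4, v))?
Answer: Add(Rational(8465, 80564), Mul(Rational(1, 500383), I, Pow(102, Rational(1, 2)))) ≈ Add(0.10507, Mul(2.0184e-5, I))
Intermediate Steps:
Function('p')(v) = Add(12, Mul(3, v))
Function('k')(B) = Mul(Pow(2, Rational(1, 2)), Pow(B, Rational(1, 2))) (Function('k')(B) = Pow(Mul(2, B), Rational(1, 2)) = Mul(Pow(2, Rational(1, 2)), Pow(B, Rational(1, 2))))
Add(Mul(Add(Add(-26589, 47798), 29581), Pow(483384, -1)), Mul(Function('k')(Function('p')(-21)), Pow(500383, -1))) = Add(Mul(Add(Add(-26589, 47798), 29581), Pow(483384, -1)), Mul(Mul(Pow(2, Rational(1, 2)), Pow(Add(12, Mul(3, -21)), Rational(1, 2))), Pow(500383, -1))) = Add(Mul(Add(21209, 29581), Rational(1, 483384)), Mul(Mul(Pow(2, Rational(1, 2)), Pow(Add(12, -63), Rational(1, 2))), Rational(1, 500383))) = Add(Mul(50790, Rational(1, 483384)), Mul(Mul(Pow(2, Rational(1, 2)), Pow(-51, Rational(1, 2))), Rational(1, 500383))) = Add(Rational(8465, 80564), Mul(Mul(Pow(2, Rational(1, 2)), Mul(I, Pow(51, Rational(1, 2)))), Rational(1, 500383))) = Add(Rational(8465, 80564), Mul(Mul(I, Pow(102, Rational(1, 2))), Rational(1, 500383))) = Add(Rational(8465, 80564), Mul(Rational(1, 500383), I, Pow(102, Rational(1, 2))))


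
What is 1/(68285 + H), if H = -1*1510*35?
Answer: 1/15435 ≈ 6.4788e-5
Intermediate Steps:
H = -52850 (H = -1510*35 = -52850)
1/(68285 + H) = 1/(68285 - 52850) = 1/15435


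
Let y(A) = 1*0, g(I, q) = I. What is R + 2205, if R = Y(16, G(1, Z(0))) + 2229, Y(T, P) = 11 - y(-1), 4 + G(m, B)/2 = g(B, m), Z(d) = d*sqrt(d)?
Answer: 4445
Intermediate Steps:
Z(d) = d**(3/2)
G(m, B) = -8 + 2*B
y(A) = 0
Y(T, P) = 11 (Y(T, P) = 11 - 1*0 = 11 + 0 = 11)
R = 2240 (R = 11 + 2229 = 2240)
R + 2205 = 2240 + 2205 = 4445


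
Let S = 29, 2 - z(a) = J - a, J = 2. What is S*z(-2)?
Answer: -58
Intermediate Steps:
z(a) = a (z(a) = 2 - (2 - a) = 2 + (-2 + a) = a)
S*z(-2) = 29*(-2) = -58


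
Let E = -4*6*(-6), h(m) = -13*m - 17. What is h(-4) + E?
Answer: 179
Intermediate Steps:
h(m) = -17 - 13*m
E = 144 (E = -24*(-6) = 144)
h(-4) + E = (-17 - 13*(-4)) + 144 = (-17 + 52) + 144 = 35 + 144 = 179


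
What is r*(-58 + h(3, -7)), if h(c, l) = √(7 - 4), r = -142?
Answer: 8236 - 142*√3 ≈ 7990.0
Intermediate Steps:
h(c, l) = √3
r*(-58 + h(3, -7)) = -142*(-58 + √3) = 8236 - 142*√3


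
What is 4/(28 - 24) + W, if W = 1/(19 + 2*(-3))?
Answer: 14/13 ≈ 1.0769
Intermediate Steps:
W = 1/13 (W = 1/(19 - 6) = 1/13 ≈ 0.076923)
4/(28 - 24) + W = 4/(28 - 24) + 1/13 = 4/4 + 1/13 = 4*(¼) + 1/13 = 1 + 1/13 = 14/13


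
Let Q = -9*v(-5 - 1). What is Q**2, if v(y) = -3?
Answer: 729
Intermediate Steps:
Q = 27 (Q = -9*(-3) = 27)
Q**2 = 27**2 = 729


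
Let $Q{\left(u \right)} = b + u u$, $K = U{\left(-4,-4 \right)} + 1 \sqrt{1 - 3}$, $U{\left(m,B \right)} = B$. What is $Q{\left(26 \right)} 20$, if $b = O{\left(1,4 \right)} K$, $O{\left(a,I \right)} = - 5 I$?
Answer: $15120 - 400 i \sqrt{2} \approx 15120.0 - 565.69 i$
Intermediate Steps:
$K = -4 + i \sqrt{2}$ ($K = -4 + 1 \sqrt{1 - 3} = -4 + 1 \sqrt{-2} = -4 + 1 i \sqrt{2} = -4 + i \sqrt{2} \approx -4.0 + 1.4142 i$)
$b = 80 - 20 i \sqrt{2}$ ($b = \left(-5\right) 4 \left(-4 + i \sqrt{2}\right) = - 20 \left(-4 + i \sqrt{2}\right) = 80 - 20 i \sqrt{2} \approx 80.0 - 28.284 i$)
$Q{\left(u \right)} = 80 + u^{2} - 20 i \sqrt{2}$ ($Q{\left(u \right)} = \left(80 - 20 i \sqrt{2}\right) + u u = \left(80 - 20 i \sqrt{2}\right) + u^{2} = 80 + u^{2} - 20 i \sqrt{2}$)
$Q{\left(26 \right)} 20 = \left(80 + 26^{2} - 20 i \sqrt{2}\right) 20 = \left(80 + 676 - 20 i \sqrt{2}\right) 20 = \left(756 - 20 i \sqrt{2}\right) 20 = 15120 - 400 i \sqrt{2}$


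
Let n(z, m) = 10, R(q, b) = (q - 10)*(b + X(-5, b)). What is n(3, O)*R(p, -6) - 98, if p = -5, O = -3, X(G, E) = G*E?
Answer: -3698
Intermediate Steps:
X(G, E) = E*G
R(q, b) = -4*b*(-10 + q) (R(q, b) = (q - 10)*(b + b*(-5)) = (-10 + q)*(b - 5*b) = (-10 + q)*(-4*b) = -4*b*(-10 + q))
n(3, O)*R(p, -6) - 98 = 10*(4*(-6)*(10 - 1*(-5))) - 98 = 10*(4*(-6)*(10 + 5)) - 98 = 10*(4*(-6)*15) - 98 = 10*(-360) - 98 = -3600 - 98 = -3698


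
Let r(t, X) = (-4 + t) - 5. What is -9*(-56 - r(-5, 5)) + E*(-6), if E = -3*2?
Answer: 414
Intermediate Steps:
r(t, X) = -9 + t
E = -6
-9*(-56 - r(-5, 5)) + E*(-6) = -9*(-56 - (-9 - 5)) - 6*(-6) = -9*(-56 - 1*(-14)) + 36 = -9*(-56 + 14) + 36 = -9*(-42) + 36 = 378 + 36 = 414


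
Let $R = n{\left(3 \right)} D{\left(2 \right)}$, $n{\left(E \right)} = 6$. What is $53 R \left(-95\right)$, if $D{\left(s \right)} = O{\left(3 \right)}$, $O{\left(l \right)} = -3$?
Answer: $90630$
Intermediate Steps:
$D{\left(s \right)} = -3$
$R = -18$ ($R = 6 \left(-3\right) = -18$)
$53 R \left(-95\right) = 53 \left(-18\right) \left(-95\right) = \left(-954\right) \left(-95\right) = 90630$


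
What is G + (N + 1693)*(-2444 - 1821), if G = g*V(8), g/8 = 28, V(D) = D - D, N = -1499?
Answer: -827410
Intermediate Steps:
V(D) = 0
g = 224 (g = 8*28 = 224)
G = 0 (G = 224*0 = 0)
G + (N + 1693)*(-2444 - 1821) = 0 + (-1499 + 1693)*(-2444 - 1821) = 0 + 194*(-4265) = 0 - 827410 = -827410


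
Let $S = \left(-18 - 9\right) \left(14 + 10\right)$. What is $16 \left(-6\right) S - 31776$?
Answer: $30432$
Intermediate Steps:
$S = -648$ ($S = \left(-27\right) 24 = -648$)
$16 \left(-6\right) S - 31776 = 16 \left(-6\right) \left(-648\right) - 31776 = \left(-96\right) \left(-648\right) - 31776 = 62208 - 31776 = 30432$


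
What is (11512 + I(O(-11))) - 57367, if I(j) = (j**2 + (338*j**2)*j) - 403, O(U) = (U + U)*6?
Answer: -777418018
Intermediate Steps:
O(U) = 12*U (O(U) = (2*U)*6 = 12*U)
I(j) = -403 + j**2 + 338*j**3 (I(j) = (j**2 + 338*j**3) - 403 = -403 + j**2 + 338*j**3)
(11512 + I(O(-11))) - 57367 = (11512 + (-403 + (12*(-11))**2 + 338*(12*(-11))**3)) - 57367 = (11512 + (-403 + (-132)**2 + 338*(-132)**3)) - 57367 = (11512 + (-403 + 17424 + 338*(-2299968))) - 57367 = (11512 + (-403 + 17424 - 777389184)) - 57367 = (11512 - 777372163) - 57367 = -777360651 - 57367 = -777418018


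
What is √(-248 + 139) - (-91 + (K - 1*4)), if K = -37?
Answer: 132 + I*√109 ≈ 132.0 + 10.44*I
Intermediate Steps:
√(-248 + 139) - (-91 + (K - 1*4)) = √(-248 + 139) - (-91 + (-37 - 1*4)) = √(-109) - (-91 + (-37 - 4)) = I*√109 - (-91 - 41) = I*√109 - 1*(-132) = I*√109 + 132 = 132 + I*√109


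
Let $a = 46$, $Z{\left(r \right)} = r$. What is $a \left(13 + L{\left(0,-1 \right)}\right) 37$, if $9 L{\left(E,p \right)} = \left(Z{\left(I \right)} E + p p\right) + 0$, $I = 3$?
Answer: $\frac{200836}{9} \approx 22315.0$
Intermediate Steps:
$L{\left(E,p \right)} = \frac{E}{3} + \frac{p^{2}}{9}$ ($L{\left(E,p \right)} = \frac{\left(3 E + p p\right) + 0}{9} = \frac{\left(3 E + p^{2}\right) + 0}{9} = \frac{\left(p^{2} + 3 E\right) + 0}{9} = \frac{p^{2} + 3 E}{9} = \frac{E}{3} + \frac{p^{2}}{9}$)
$a \left(13 + L{\left(0,-1 \right)}\right) 37 = 46 \left(13 + \left(\frac{1}{3} \cdot 0 + \frac{\left(-1\right)^{2}}{9}\right)\right) 37 = 46 \left(13 + \left(0 + \frac{1}{9} \cdot 1\right)\right) 37 = 46 \left(13 + \left(0 + \frac{1}{9}\right)\right) 37 = 46 \left(13 + \frac{1}{9}\right) 37 = 46 \cdot \frac{118}{9} \cdot 37 = \frac{5428}{9} \cdot 37 = \frac{200836}{9}$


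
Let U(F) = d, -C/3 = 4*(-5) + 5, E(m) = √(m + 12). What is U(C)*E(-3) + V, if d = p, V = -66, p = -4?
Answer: -78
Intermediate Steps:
E(m) = √(12 + m)
C = 45 (C = -3*(4*(-5) + 5) = -3*(-20 + 5) = -3*(-15) = 45)
d = -4
U(F) = -4
U(C)*E(-3) + V = -4*√(12 - 3) - 66 = -4*√9 - 66 = -4*3 - 66 = -12 - 66 = -78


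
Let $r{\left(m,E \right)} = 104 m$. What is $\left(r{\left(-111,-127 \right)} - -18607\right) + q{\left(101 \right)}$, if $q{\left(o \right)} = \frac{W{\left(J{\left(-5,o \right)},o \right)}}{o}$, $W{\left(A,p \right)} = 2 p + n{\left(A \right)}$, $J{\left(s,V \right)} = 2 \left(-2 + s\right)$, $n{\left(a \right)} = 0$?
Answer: $7065$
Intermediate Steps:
$J{\left(s,V \right)} = -4 + 2 s$
$W{\left(A,p \right)} = 2 p$ ($W{\left(A,p \right)} = 2 p + 0 = 2 p$)
$q{\left(o \right)} = 2$ ($q{\left(o \right)} = \frac{2 o}{o} = 2$)
$\left(r{\left(-111,-127 \right)} - -18607\right) + q{\left(101 \right)} = \left(104 \left(-111\right) - -18607\right) + 2 = \left(-11544 + 18607\right) + 2 = 7063 + 2 = 7065$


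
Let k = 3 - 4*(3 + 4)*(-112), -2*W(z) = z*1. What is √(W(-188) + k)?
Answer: √3233 ≈ 56.859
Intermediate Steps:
W(z) = -z/2
k = 3139 (k = 3 - 4*7*(-112) = 3 - 28*(-112) = 3 + 3136 = 3139)
√(W(-188) + k) = √(-½*(-188) + 3139) = √(94 + 3139) = √3233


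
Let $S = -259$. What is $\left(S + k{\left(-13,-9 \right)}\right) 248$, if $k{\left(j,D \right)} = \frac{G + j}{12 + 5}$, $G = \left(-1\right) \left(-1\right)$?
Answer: $- \frac{1094920}{17} \approx -64407.0$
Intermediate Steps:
$G = 1$
$k{\left(j,D \right)} = \frac{1}{17} + \frac{j}{17}$ ($k{\left(j,D \right)} = \frac{1 + j}{12 + 5} = \frac{1 + j}{17} = \left(1 + j\right) \frac{1}{17} = \frac{1}{17} + \frac{j}{17}$)
$\left(S + k{\left(-13,-9 \right)}\right) 248 = \left(-259 + \left(\frac{1}{17} + \frac{1}{17} \left(-13\right)\right)\right) 248 = \left(-259 + \left(\frac{1}{17} - \frac{13}{17}\right)\right) 248 = \left(-259 - \frac{12}{17}\right) 248 = \left(- \frac{4415}{17}\right) 248 = - \frac{1094920}{17}$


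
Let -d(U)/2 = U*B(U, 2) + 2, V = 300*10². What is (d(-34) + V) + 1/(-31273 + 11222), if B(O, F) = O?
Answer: 555091883/20051 ≈ 27684.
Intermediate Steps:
V = 30000 (V = 300*100 = 30000)
d(U) = -4 - 2*U² (d(U) = -2*(U*U + 2) = -2*(U² + 2) = -2*(2 + U²) = -4 - 2*U²)
(d(-34) + V) + 1/(-31273 + 11222) = ((-4 - 2*(-34)²) + 30000) + 1/(-31273 + 11222) = ((-4 - 2*1156) + 30000) + 1/(-20051) = ((-4 - 2312) + 30000) - 1/20051 = (-2316 + 30000) - 1/20051 = 27684 - 1/20051 = 555091883/20051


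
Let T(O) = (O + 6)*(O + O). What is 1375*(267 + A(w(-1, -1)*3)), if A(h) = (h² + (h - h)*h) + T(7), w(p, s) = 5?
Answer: 926750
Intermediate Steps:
T(O) = 2*O*(6 + O) (T(O) = (6 + O)*(2*O) = 2*O*(6 + O))
A(h) = 182 + h² (A(h) = (h² + (h - h)*h) + 2*7*(6 + 7) = (h² + 0*h) + 2*7*13 = (h² + 0) + 182 = h² + 182 = 182 + h²)
1375*(267 + A(w(-1, -1)*3)) = 1375*(267 + (182 + (5*3)²)) = 1375*(267 + (182 + 15²)) = 1375*(267 + (182 + 225)) = 1375*(267 + 407) = 1375*674 = 926750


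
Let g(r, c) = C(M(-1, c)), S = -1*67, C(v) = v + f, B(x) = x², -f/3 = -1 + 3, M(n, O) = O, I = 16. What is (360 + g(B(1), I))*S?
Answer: -24790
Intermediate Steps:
f = -6 (f = -3*(-1 + 3) = -3*2 = -6)
C(v) = -6 + v (C(v) = v - 6 = -6 + v)
S = -67
g(r, c) = -6 + c
(360 + g(B(1), I))*S = (360 + (-6 + 16))*(-67) = (360 + 10)*(-67) = 370*(-67) = -24790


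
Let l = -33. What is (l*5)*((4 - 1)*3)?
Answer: -1485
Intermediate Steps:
(l*5)*((4 - 1)*3) = (-33*5)*((4 - 1)*3) = -495*3 = -165*9 = -1485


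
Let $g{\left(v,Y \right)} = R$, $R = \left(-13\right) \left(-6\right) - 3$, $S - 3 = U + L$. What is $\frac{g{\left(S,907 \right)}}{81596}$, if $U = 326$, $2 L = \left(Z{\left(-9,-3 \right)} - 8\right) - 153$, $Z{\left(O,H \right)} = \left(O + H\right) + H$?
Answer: $\frac{75}{81596} \approx 0.00091916$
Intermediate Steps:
$Z{\left(O,H \right)} = O + 2 H$ ($Z{\left(O,H \right)} = \left(H + O\right) + H = O + 2 H$)
$L = -88$ ($L = \frac{\left(\left(-9 + 2 \left(-3\right)\right) - 8\right) - 153}{2} = \frac{\left(\left(-9 - 6\right) - 8\right) - 153}{2} = \frac{\left(-15 - 8\right) - 153}{2} = \frac{-23 - 153}{2} = \frac{1}{2} \left(-176\right) = -88$)
$S = 241$ ($S = 3 + \left(326 - 88\right) = 3 + 238 = 241$)
$R = 75$ ($R = 78 - 3 = 75$)
$g{\left(v,Y \right)} = 75$
$\frac{g{\left(S,907 \right)}}{81596} = \frac{75}{81596}$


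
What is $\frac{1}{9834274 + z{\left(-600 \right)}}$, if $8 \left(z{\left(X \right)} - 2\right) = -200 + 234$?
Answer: $\frac{4}{39337121} \approx 1.0169 \cdot 10^{-7}$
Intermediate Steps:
$z{\left(X \right)} = \frac{25}{4}$ ($z{\left(X \right)} = 2 + \frac{-200 + 234}{8} = 2 + \frac{1}{8} \cdot 34 = 2 + \frac{17}{4} = \frac{25}{4}$)
$\frac{1}{9834274 + z{\left(-600 \right)}} = \frac{1}{9834274 + \frac{25}{4}} = \frac{1}{\frac{39337121}{4}} = \frac{4}{39337121}$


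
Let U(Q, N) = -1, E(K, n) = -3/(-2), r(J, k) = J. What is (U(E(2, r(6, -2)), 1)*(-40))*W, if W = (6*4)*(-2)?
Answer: -1920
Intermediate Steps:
E(K, n) = 3/2 (E(K, n) = -3*(-1/2) = 3/2)
W = -48 (W = 24*(-2) = -48)
(U(E(2, r(6, -2)), 1)*(-40))*W = -1*(-40)*(-48) = 40*(-48) = -1920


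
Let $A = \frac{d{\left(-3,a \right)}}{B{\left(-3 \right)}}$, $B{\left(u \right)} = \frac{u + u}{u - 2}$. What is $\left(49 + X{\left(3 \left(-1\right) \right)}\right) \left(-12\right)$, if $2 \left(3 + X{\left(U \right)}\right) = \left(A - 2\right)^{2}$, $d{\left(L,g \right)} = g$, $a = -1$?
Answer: $- \frac{3601}{6} \approx -600.17$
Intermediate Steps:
$B{\left(u \right)} = \frac{2 u}{-2 + u}$
$A = - \frac{5}{6}$ ($A = - \frac{1}{2 \left(-3\right) \frac{1}{-2 - 3}} = - \frac{1}{2 \left(-3\right) \frac{1}{-5}} = - \frac{1}{2 \left(-3\right) \left(- \frac{1}{5}\right)} = - \frac{1}{\frac{6}{5}} = \left(-1\right) \frac{5}{6} = - \frac{5}{6} \approx -0.83333$)
$X{\left(U \right)} = \frac{73}{72}$ ($X{\left(U \right)} = -3 + \frac{\left(- \frac{5}{6} - 2\right)^{2}}{2} = -3 + \frac{\left(- \frac{17}{6}\right)^{2}}{2} = -3 + \frac{1}{2} \cdot \frac{289}{36} = -3 + \frac{289}{72} = \frac{73}{72}$)
$\left(49 + X{\left(3 \left(-1\right) \right)}\right) \left(-12\right) = \left(49 + \frac{73}{72}\right) \left(-12\right) = \frac{3601}{72} \left(-12\right) = - \frac{3601}{6}$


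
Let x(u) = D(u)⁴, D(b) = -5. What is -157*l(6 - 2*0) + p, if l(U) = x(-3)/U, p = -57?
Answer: -98467/6 ≈ -16411.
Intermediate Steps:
x(u) = 625 (x(u) = (-5)⁴ = 625)
l(U) = 625/U
-157*l(6 - 2*0) + p = -98125/(6 - 2*0) - 57 = -98125/(6 + 0) - 57 = -98125/6 - 57 = -98467/6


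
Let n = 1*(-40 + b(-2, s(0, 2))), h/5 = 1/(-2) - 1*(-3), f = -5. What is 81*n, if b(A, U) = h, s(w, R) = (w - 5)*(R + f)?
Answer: -4455/2 ≈ -2227.5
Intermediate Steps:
h = 25/2 (h = 5*(1/(-2) - 1*(-3)) = 5*(1*(-½) + 3) = 5*(-½ + 3) = 5*(5/2) = 25/2 ≈ 12.500)
s(w, R) = (-5 + R)*(-5 + w) (s(w, R) = (w - 5)*(R - 5) = (-5 + w)*(-5 + R) = (-5 + R)*(-5 + w))
b(A, U) = 25/2
n = -55/2 (n = 1*(-40 + 25/2) = 1*(-55/2) = -55/2 ≈ -27.500)
81*n = 81*(-55/2) = -4455/2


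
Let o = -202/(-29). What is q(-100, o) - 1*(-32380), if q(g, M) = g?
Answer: 32280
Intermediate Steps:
o = 202/29 (o = -202*(-1/29) = 202/29 ≈ 6.9655)
q(-100, o) - 1*(-32380) = -100 - 1*(-32380) = -100 + 32380 = 32280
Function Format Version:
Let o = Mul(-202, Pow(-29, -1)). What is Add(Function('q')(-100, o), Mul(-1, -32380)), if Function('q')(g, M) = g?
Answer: 32280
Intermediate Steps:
o = Rational(202, 29) (o = Mul(-202, Rational(-1, 29)) = Rational(202, 29) ≈ 6.9655)
Add(Function('q')(-100, o), Mul(-1, -32380)) = Add(-100, Mul(-1, -32380)) = Add(-100, 32380) = 32280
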